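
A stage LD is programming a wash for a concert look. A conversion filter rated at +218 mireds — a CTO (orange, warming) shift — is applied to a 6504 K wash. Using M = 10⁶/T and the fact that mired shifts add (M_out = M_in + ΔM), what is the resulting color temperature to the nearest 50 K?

M_in = 10⁶/6504 = 153.75 mireds.
M_out = 153.75 + (+218) = 371.75 mireds.
T_out = 10⁶/371.75 = 2690.0 K → 2700 K.

2700 K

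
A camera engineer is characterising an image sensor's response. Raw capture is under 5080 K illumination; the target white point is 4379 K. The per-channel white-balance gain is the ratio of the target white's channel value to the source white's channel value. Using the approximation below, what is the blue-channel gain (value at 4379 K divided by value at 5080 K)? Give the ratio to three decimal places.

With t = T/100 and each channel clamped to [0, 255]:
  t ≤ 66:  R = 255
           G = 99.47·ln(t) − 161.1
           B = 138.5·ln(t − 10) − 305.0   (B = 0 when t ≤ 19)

0.875

At 5080 K (t = 50.8):
  B = 138.5·ln(50.8 − 10) − 305.0 = 138.5·ln 40.8 − 305.0 = 138.5·3.7087 − 305.0 = 208.652.
At 4379 K (t = 43.79):
  B = 138.5·ln(43.79 − 10) − 305.0 = 138.5·ln 33.79 − 305.0 = 138.5·3.5202 − 305.0 = 182.543.
Gain = 182.543 / 208.652 = 0.8749 → 0.875.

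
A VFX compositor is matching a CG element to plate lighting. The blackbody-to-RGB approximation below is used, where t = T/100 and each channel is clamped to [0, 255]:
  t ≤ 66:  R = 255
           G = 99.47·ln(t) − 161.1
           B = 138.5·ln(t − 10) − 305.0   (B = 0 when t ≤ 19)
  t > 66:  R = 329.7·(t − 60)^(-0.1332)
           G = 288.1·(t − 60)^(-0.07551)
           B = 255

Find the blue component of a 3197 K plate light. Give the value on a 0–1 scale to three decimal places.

0.482

t = 3197/100 = 31.97; the t ≤ 66 branch applies.
B = 138.5·ln(31.97 − 10) − 305.0 = 138.5·ln 21.97 − 305.0 = 138.5·3.0897 − 305.0 = 122.920.
On a 0–1 scale: 122.920/255 = 0.4820 → 0.482.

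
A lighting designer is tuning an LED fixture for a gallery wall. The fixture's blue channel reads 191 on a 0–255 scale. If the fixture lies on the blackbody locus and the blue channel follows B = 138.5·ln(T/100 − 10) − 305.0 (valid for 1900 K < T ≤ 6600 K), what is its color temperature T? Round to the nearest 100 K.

ln(t − 10) = (191 + 305.0) / 138.5 = 3.5812.
t − 10 = e^3.5812 = 35.918, so t = 45.918.
T = 100·t = 4592 K → 4600 K to the nearest 100 K.

4600 K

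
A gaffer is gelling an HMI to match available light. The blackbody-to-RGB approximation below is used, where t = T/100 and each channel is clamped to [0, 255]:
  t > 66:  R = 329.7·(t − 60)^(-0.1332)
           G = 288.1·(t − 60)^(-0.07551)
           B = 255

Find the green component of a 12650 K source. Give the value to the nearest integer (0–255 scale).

210

t = 12650/100 = 126.5; the t > 66 branch applies.
G = 288.1·(126.5 − 60)^(-0.07551) = 288.1·66.5^(-0.07551) = 288.1·0.72838 = 209.847.
Rounded: 210.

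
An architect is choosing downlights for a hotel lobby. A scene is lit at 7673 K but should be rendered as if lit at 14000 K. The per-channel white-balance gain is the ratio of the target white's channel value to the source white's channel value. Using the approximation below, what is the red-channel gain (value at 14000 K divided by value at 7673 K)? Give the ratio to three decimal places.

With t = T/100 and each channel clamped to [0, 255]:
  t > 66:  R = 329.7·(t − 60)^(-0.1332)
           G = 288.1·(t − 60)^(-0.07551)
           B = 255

0.812

At 7673 K (t = 76.73):
  R = 329.7·(76.73 − 60)^(-0.1332) = 329.7·16.73^(-0.1332) = 329.7·0.68712 = 226.542.
At 14000 K (t = 140):
  R = 329.7·(140 − 60)^(-0.1332) = 329.7·80^(-0.1332) = 329.7·0.55784 = 183.919.
Gain = 183.919 / 226.542 = 0.8119 → 0.812.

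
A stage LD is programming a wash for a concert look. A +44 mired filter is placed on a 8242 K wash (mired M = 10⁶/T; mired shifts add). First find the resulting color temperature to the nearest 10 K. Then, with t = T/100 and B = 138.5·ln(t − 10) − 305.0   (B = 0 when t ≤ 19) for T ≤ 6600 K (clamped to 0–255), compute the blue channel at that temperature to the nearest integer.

M_in = 10⁶/8242 = 121.33; M_out = 121.33 + (+44) = 165.33.
T_out = 10⁶/165.33 = 6048.5 K → 6050 K; t = 60.5.
B = 138.5·ln(60.5 − 10) − 305.0 = 138.5·ln 50.5 − 305.0 = 138.5·3.9220 − 305.0 = 238.193.
Rounded: 238.

238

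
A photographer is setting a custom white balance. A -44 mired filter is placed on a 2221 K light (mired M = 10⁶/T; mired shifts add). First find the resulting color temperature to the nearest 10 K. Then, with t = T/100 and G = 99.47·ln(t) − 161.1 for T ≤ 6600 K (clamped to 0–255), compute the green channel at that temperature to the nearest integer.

157

M_in = 10⁶/2221 = 450.25; M_out = 450.25 + (-44) = 406.25.
T_out = 10⁶/406.25 = 2461.6 K → 2460 K; t = 24.6.
G = 99.47·ln 24.6 − 161.1 = 99.47·3.2027 − 161.1 = 157.477.
Rounded: 157.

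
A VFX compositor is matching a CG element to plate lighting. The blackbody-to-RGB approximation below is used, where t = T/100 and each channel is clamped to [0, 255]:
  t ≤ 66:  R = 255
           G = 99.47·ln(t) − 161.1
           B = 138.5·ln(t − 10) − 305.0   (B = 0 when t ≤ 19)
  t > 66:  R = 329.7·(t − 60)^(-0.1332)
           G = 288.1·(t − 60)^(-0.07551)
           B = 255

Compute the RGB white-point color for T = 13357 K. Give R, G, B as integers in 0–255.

R=186, G=208, B=255

t = 13357/100 = 133.57; the t > 66 branch applies.
R = 329.7·(133.57 − 60)^(-0.1332) = 329.7·73.57^(-0.1332) = 329.7·0.56410 = 185.983.
G = 288.1·(133.57 − 60)^(-0.07551) = 288.1·73.57^(-0.07551) = 288.1·0.72285 = 208.252.
B = 255 by definition for t > 66.
Rounded: (186, 208, 255).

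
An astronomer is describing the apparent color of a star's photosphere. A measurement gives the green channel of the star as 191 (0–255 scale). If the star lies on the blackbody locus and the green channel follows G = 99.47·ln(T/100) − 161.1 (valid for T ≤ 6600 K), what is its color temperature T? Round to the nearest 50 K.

3450 K

ln t = (191 + 161.1) / 99.47 = 3.5398.
t = e^3.5398 = 34.459.
T = 100·t = 3446 K → 3450 K to the nearest 50 K.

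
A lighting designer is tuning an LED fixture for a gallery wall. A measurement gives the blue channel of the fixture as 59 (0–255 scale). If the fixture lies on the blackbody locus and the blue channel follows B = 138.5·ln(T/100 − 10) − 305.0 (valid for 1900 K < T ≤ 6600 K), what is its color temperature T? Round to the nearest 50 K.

ln(t − 10) = (59 + 305.0) / 138.5 = 2.6282.
t − 10 = e^2.6282 = 13.848, so t = 23.848.
T = 100·t = 2385 K → 2400 K to the nearest 50 K.

2400 K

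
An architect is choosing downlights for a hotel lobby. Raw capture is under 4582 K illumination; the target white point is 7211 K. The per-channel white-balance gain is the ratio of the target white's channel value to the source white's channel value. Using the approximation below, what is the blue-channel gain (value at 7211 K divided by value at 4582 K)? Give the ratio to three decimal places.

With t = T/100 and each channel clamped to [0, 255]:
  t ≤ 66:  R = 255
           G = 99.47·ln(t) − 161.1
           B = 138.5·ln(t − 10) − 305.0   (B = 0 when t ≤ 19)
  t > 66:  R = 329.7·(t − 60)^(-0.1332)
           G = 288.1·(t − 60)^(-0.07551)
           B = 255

At 4582 K (t = 45.82):
  B = 138.5·ln(45.82 − 10) − 305.0 = 138.5·ln 35.82 − 305.0 = 138.5·3.5785 − 305.0 = 190.623.
At 7211 K (t = 72.11):
  B = 255 by definition for t > 66.
Gain = 255.000 / 190.623 = 1.3377 → 1.338.

1.338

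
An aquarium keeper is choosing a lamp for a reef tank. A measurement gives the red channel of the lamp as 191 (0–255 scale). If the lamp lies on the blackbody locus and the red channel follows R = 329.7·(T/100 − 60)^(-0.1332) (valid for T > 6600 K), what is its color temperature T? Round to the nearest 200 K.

(t − 60)^(-0.1332) = 191/329.7 = 0.57931.
t − 60 = 0.57931^(1/-0.1332) = 0.57931^(-7.508) = 60.245, so t = 120.245.
T = 100·t = 12025 K → 12000 K to the nearest 200 K.

12000 K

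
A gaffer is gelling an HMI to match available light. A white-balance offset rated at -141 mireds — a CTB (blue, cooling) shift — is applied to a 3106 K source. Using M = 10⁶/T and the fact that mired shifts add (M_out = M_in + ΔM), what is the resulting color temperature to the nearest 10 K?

M_in = 10⁶/3106 = 321.96 mireds.
M_out = 321.96 + (-141) = 180.96 mireds.
T_out = 10⁶/180.96 = 5526.2 K → 5530 K.

5530 K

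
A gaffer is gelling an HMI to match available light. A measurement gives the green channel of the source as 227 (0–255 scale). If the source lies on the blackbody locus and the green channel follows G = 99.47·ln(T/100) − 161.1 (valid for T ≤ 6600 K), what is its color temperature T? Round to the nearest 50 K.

4950 K

ln t = (227 + 161.1) / 99.47 = 3.9017.
t = e^3.9017 = 49.485.
T = 100·t = 4949 K → 4950 K to the nearest 50 K.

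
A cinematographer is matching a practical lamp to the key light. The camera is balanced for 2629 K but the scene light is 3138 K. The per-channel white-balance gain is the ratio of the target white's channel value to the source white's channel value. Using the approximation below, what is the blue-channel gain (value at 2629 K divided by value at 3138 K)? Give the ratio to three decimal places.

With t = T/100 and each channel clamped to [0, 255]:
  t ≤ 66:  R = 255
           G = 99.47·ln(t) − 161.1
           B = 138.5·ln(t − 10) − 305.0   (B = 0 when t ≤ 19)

At 3138 K (t = 31.38):
  B = 138.5·ln(31.38 − 10) − 305.0 = 138.5·ln 21.38 − 305.0 = 138.5·3.0625 − 305.0 = 119.150.
At 2629 K (t = 26.29):
  B = 138.5·ln(26.29 − 10) − 305.0 = 138.5·ln 16.29 − 305.0 = 138.5·2.7906 − 305.0 = 81.491.
Gain = 81.491 / 119.150 = 0.6839 → 0.684.

0.684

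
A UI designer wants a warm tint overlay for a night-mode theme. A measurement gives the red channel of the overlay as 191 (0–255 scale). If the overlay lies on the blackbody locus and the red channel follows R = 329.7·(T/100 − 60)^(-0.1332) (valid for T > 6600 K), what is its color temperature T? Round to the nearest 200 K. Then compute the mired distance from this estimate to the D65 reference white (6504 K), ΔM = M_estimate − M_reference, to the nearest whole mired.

(t − 60)^(-0.1332) = 191/329.7 = 0.57931.
t − 60 = 0.57931^(1/-0.1332) = 0.57931^(-7.508) = 60.245, so t = 120.245.
T = 100·t = 12025 K → 12000 K to the nearest 200 K.
M_estimate = 10⁶/12000 = 83.33; M_reference = 10⁶/6504 = 153.75.
ΔM = 83.33 − 153.75 = -70.42 → -70 mireds.

-70 mireds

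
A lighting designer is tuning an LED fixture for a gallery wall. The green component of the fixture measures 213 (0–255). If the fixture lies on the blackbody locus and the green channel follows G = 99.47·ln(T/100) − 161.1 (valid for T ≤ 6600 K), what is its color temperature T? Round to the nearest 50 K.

ln t = (213 + 161.1) / 99.47 = 3.7609.
t = e^3.7609 = 42.989.
T = 100·t = 4299 K → 4300 K to the nearest 50 K.

4300 K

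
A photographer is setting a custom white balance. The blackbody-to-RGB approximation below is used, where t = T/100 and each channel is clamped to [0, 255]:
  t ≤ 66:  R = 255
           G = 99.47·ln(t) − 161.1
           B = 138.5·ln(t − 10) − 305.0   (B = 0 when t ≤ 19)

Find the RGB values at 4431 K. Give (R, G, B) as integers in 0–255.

t = 4431/100 = 44.31; the t ≤ 66 branch applies.
R = 255 by definition for t ≤ 66.
G = 99.47·ln 44.31 − 161.1 = 99.47·3.7912 − 161.1 = 216.012.
B = 138.5·ln(44.31 − 10) − 305.0 = 138.5·ln 34.31 − 305.0 = 138.5·3.5354 − 305.0 = 184.658.
Rounded: (255, 216, 185).

(255, 216, 185)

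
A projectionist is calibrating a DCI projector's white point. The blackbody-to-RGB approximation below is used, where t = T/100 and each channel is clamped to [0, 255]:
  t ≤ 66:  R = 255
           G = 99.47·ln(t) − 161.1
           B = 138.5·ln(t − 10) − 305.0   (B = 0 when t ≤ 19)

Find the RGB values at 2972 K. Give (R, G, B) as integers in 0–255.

(255, 176, 108)

t = 2972/100 = 29.72; the t ≤ 66 branch applies.
R = 255 by definition for t ≤ 66.
G = 99.47·ln 29.72 − 161.1 = 99.47·3.3918 − 161.1 = 176.284.
B = 138.5·ln(29.72 − 10) − 305.0 = 138.5·ln 19.72 − 305.0 = 138.5·2.9816 − 305.0 = 107.956.
Rounded: (255, 176, 108).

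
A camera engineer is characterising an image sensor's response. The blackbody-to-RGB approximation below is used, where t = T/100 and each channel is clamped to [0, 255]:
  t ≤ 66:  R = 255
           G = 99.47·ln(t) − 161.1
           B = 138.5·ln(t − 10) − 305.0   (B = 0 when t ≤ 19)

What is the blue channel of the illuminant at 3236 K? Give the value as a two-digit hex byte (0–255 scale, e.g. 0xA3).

0x7D

t = 3236/100 = 32.36; the t ≤ 66 branch applies.
B = 138.5·ln(32.36 − 10) − 305.0 = 138.5·ln 22.36 − 305.0 = 138.5·3.1073 − 305.0 = 125.357.
Rounded: 125; in hex, 0x7D.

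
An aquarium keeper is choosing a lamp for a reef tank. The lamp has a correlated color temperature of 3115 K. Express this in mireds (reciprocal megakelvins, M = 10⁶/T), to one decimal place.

321.0 mireds

M = 10⁶ / 3115 = 321.027 → 321.0 mireds.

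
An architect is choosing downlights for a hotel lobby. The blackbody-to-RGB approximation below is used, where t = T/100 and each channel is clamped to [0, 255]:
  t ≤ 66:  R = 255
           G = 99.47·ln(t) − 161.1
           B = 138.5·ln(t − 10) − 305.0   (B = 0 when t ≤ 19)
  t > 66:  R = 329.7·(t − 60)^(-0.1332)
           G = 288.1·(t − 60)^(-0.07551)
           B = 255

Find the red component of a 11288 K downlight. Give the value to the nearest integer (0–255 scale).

194

t = 11288/100 = 112.88; the t > 66 branch applies.
R = 329.7·(112.88 − 60)^(-0.1332) = 329.7·52.88^(-0.1332) = 329.7·0.58946 = 194.346.
Rounded: 194.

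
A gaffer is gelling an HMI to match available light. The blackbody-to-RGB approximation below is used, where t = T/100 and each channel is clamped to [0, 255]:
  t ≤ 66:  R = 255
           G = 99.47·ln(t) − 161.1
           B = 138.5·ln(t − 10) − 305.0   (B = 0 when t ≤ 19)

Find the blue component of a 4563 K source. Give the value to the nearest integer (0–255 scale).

190

t = 4563/100 = 45.63; the t ≤ 66 branch applies.
B = 138.5·ln(45.63 − 10) − 305.0 = 138.5·ln 35.63 − 305.0 = 138.5·3.5732 − 305.0 = 189.887.
Rounded: 190.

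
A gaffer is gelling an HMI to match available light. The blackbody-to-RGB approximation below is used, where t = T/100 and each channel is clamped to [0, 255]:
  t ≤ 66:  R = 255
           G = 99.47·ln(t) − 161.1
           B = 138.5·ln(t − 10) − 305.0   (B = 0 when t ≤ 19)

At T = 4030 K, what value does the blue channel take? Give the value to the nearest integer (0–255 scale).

t = 4030/100 = 40.3; the t ≤ 66 branch applies.
B = 138.5·ln(40.3 − 10) − 305.0 = 138.5·ln 30.3 − 305.0 = 138.5·3.4111 − 305.0 = 167.444.
Rounded: 167.

167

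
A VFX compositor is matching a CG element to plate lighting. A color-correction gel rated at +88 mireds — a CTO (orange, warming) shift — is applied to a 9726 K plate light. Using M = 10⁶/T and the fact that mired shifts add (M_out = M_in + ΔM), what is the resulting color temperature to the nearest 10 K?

M_in = 10⁶/9726 = 102.82 mireds.
M_out = 102.82 + (+88) = 190.82 mireds.
T_out = 10⁶/190.82 = 5240.6 K → 5240 K.

5240 K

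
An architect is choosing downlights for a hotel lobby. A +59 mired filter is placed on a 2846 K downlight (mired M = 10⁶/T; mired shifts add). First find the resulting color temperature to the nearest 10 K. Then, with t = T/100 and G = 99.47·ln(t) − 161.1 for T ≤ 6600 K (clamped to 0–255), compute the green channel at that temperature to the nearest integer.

M_in = 10⁶/2846 = 351.37; M_out = 351.37 + (+59) = 410.37.
T_out = 10⁶/410.37 = 2436.8 K → 2440 K; t = 24.4.
G = 99.47·ln 24.4 − 161.1 = 99.47·3.1946 − 161.1 = 156.665.
Rounded: 157.

157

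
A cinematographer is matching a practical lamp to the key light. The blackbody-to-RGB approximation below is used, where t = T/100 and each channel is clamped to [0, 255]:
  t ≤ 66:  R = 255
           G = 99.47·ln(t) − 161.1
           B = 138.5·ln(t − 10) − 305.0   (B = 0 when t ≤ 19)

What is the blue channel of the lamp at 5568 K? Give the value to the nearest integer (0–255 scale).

t = 5568/100 = 55.68; the t ≤ 66 branch applies.
B = 138.5·ln(55.68 − 10) − 305.0 = 138.5·ln 45.68 − 305.0 = 138.5·3.8217 − 305.0 = 224.300.
Rounded: 224.

224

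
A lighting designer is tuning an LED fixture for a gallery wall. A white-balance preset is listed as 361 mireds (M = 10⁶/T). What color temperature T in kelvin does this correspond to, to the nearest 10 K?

T = 10⁶ / 361 = 2770.08 K → 2770 K.

2770 K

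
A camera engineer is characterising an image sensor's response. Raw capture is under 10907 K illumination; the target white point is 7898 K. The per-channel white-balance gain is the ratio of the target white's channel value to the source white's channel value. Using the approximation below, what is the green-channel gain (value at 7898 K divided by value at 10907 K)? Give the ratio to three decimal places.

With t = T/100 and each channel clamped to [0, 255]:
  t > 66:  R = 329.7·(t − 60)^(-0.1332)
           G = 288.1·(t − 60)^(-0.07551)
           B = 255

1.074

At 10907 K (t = 109.07):
  G = 288.1·(109.07 − 60)^(-0.07551) = 288.1·49.07^(-0.07551) = 288.1·0.74529 = 214.719.
At 7898 K (t = 78.98):
  G = 288.1·(78.98 − 60)^(-0.07551) = 288.1·18.98^(-0.07551) = 288.1·0.80071 = 230.685.
Gain = 230.685 / 214.719 = 1.0744 → 1.074.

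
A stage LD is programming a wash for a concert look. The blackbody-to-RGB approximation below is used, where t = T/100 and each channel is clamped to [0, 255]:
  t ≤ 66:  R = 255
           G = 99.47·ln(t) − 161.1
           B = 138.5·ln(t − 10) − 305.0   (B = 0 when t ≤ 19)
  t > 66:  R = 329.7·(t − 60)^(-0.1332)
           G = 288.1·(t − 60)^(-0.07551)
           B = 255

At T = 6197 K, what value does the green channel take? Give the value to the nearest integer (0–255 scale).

t = 6197/100 = 61.97; the t ≤ 66 branch applies.
G = 99.47·ln 61.97 − 161.1 = 99.47·4.1267 − 161.1 = 249.378.
Rounded: 249.

249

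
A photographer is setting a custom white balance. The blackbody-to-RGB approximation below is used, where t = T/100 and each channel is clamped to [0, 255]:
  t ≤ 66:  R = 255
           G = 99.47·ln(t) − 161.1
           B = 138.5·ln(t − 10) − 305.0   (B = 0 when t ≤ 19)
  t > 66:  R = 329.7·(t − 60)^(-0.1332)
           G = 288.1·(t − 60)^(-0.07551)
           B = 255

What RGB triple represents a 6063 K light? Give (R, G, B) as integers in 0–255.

t = 6063/100 = 60.63; the t ≤ 66 branch applies.
R = 255 by definition for t ≤ 66.
G = 99.47·ln 60.63 − 161.1 = 99.47·4.1048 − 161.1 = 247.203.
B = 138.5·ln(60.63 − 10) − 305.0 = 138.5·ln 50.63 − 305.0 = 138.5·3.9245 − 305.0 = 238.549.
Rounded: (255, 247, 239).

(255, 247, 239)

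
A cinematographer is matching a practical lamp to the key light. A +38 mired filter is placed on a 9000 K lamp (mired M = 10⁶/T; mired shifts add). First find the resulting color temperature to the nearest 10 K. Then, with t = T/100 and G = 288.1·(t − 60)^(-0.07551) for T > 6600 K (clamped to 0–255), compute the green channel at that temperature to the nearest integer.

248

M_in = 10⁶/9000 = 111.11; M_out = 111.11 + (+38) = 149.11.
T_out = 10⁶/149.11 = 6706.4 K → 6710 K; t = 67.1.
G = 288.1·(67.1 − 60)^(-0.07551) = 288.1·7.1^(-0.07551) = 288.1·0.86243 = 248.465.
Rounded: 248.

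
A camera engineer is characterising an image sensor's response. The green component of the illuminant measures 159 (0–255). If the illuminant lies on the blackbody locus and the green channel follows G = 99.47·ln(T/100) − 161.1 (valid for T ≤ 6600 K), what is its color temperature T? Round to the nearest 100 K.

ln t = (159 + 161.1) / 99.47 = 3.2181.
t = e^3.2181 = 24.980.
T = 100·t = 2498 K → 2500 K to the nearest 100 K.

2500 K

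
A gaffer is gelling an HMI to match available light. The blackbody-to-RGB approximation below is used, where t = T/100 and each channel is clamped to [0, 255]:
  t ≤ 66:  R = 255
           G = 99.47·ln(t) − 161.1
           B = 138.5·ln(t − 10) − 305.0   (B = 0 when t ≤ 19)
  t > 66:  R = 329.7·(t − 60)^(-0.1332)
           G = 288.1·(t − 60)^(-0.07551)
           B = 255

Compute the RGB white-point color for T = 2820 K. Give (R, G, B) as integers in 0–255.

(255, 171, 97)

t = 2820/100 = 28.2; the t ≤ 66 branch applies.
R = 255 by definition for t ≤ 66.
G = 99.47·ln 28.2 − 161.1 = 99.47·3.3393 − 161.1 = 171.062.
B = 138.5·ln(28.2 − 10) − 305.0 = 138.5·ln 18.2 − 305.0 = 138.5·2.9014 − 305.0 = 96.847.
Rounded: (255, 171, 97).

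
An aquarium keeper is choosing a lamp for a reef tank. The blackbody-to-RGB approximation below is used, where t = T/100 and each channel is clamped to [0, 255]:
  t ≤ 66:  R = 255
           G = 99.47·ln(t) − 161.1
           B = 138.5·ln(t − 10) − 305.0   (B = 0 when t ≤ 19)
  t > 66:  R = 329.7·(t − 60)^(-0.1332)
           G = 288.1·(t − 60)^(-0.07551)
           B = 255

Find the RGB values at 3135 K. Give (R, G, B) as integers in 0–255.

(255, 182, 119)

t = 3135/100 = 31.35; the t ≤ 66 branch applies.
R = 255 by definition for t ≤ 66.
G = 99.47·ln 31.35 − 161.1 = 99.47·3.4452 − 161.1 = 181.595.
B = 138.5·ln(31.35 − 10) − 305.0 = 138.5·ln 21.35 − 305.0 = 138.5·3.0611 − 305.0 = 118.956.
Rounded: (255, 182, 119).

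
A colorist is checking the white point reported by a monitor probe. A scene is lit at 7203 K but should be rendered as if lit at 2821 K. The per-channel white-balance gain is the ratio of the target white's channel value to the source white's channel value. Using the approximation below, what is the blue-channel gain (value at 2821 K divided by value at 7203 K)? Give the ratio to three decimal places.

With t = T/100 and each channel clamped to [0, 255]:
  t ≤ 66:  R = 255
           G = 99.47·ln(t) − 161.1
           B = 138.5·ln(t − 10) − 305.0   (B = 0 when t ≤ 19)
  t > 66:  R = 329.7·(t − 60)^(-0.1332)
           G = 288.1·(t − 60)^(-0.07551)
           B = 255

At 7203 K (t = 72.03):
  B = 255 by definition for t > 66.
At 2821 K (t = 28.21):
  B = 138.5·ln(28.21 − 10) − 305.0 = 138.5·ln 18.21 − 305.0 = 138.5·2.9020 − 305.0 = 96.923.
Gain = 96.923 / 255.000 = 0.3801 → 0.380.

0.380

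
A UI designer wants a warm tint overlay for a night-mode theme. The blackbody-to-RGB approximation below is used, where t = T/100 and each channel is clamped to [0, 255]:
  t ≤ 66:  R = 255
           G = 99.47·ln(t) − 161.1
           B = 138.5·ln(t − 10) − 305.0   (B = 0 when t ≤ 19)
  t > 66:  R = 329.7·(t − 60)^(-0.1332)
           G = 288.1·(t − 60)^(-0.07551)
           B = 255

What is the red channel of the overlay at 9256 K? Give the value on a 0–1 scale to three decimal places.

0.813

t = 9256/100 = 92.56; the t > 66 branch applies.
R = 329.7·(92.56 − 60)^(-0.1332) = 329.7·32.56^(-0.1332) = 329.7·0.62880 = 207.314.
On a 0–1 scale: 207.314/255 = 0.8130 → 0.813.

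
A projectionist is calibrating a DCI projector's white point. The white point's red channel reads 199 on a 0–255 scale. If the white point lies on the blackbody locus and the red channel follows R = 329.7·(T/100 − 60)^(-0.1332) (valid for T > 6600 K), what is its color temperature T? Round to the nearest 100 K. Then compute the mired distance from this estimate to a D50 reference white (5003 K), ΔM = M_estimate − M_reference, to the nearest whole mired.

(t − 60)^(-0.1332) = 199/329.7 = 0.60358.
t − 60 = 0.60358^(1/-0.1332) = 0.60358^(-7.508) = 44.273, so t = 104.273.
T = 100·t = 10427 K → 10400 K to the nearest 100 K.
M_estimate = 10⁶/10400 = 96.15; M_reference = 10⁶/5003 = 199.88.
ΔM = 96.15 − 199.88 = -103.73 → -104 mireds.

-104 mireds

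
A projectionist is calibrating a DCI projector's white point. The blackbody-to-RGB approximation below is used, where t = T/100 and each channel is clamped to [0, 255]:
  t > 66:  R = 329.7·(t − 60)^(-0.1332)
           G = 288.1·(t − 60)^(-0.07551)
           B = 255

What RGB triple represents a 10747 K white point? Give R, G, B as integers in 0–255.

t = 10747/100 = 107.47; the t > 66 branch applies.
R = 329.7·(107.47 − 60)^(-0.1332) = 329.7·47.47^(-0.1332) = 329.7·0.59800 = 197.160.
G = 288.1·(107.47 − 60)^(-0.07551) = 288.1·47.47^(-0.07551) = 288.1·0.74716 = 215.257.
B = 255 by definition for t > 66.
Rounded: (197, 215, 255).

R=197, G=215, B=255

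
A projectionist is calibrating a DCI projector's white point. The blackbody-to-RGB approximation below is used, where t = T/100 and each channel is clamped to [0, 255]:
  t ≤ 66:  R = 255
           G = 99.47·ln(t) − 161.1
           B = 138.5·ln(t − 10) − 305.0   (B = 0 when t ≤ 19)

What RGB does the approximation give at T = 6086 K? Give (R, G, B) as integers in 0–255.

(255, 248, 239)

t = 6086/100 = 60.86; the t ≤ 66 branch applies.
R = 255 by definition for t ≤ 66.
G = 99.47·ln 60.86 − 161.1 = 99.47·4.1086 − 161.1 = 247.580.
B = 138.5·ln(60.86 − 10) − 305.0 = 138.5·ln 50.86 − 305.0 = 138.5·3.9291 − 305.0 = 239.177.
Rounded: (255, 248, 239).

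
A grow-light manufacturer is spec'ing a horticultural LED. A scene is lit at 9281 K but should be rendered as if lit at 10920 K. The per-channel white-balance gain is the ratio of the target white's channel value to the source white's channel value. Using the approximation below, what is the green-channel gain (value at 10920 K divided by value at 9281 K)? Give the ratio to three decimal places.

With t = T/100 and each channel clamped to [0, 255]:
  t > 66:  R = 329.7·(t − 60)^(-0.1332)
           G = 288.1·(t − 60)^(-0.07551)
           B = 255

At 9281 K (t = 92.81):
  G = 288.1·(92.81 − 60)^(-0.07551) = 288.1·32.81^(-0.07551) = 288.1·0.76829 = 221.345.
At 10920 K (t = 109.2):
  G = 288.1·(109.2 − 60)^(-0.07551) = 288.1·49.2^(-0.07551) = 288.1·0.74514 = 214.676.
Gain = 214.676 / 221.345 = 0.9699 → 0.970.

0.970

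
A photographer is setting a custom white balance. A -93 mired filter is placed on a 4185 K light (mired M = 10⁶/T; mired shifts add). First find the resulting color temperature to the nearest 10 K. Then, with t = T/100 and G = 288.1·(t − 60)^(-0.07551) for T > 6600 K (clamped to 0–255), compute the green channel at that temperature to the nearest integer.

M_in = 10⁶/4185 = 238.95; M_out = 238.95 + (-93) = 145.95.
T_out = 10⁶/145.95 = 6851.7 K → 6850 K; t = 68.5.
G = 288.1·(68.5 − 60)^(-0.07551) = 288.1·8.5^(-0.07551) = 288.1·0.85078 = 245.111.
Rounded: 245.

245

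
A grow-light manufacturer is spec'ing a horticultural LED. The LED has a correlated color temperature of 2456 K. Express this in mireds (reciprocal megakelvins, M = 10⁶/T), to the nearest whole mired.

407 mireds

M = 10⁶ / 2456 = 407.166 → 407 mireds.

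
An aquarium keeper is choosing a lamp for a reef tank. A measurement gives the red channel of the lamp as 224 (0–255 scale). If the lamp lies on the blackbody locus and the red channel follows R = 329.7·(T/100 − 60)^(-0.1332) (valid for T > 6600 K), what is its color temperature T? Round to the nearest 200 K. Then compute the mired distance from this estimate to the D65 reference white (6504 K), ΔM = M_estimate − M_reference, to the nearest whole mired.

-26 mireds

(t − 60)^(-0.1332) = 224/329.7 = 0.67941.
t − 60 = 0.67941^(1/-0.1332) = 0.67941^(-7.508) = 18.209, so t = 78.209.
T = 100·t = 7821 K → 7800 K to the nearest 200 K.
M_estimate = 10⁶/7800 = 128.21; M_reference = 10⁶/6504 = 153.75.
ΔM = 128.21 − 153.75 = -25.55 → -26 mireds.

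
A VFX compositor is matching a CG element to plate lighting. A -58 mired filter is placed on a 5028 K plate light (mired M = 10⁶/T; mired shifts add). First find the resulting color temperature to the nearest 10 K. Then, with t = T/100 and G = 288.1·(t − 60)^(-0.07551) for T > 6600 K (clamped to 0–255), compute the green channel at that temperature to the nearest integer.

M_in = 10⁶/5028 = 198.89; M_out = 198.89 + (-58) = 140.89.
T_out = 10⁶/140.89 = 7097.9 K → 7100 K; t = 71.
G = 288.1·(71 − 60)^(-0.07551) = 288.1·11^(-0.07551) = 288.1·0.83438 = 240.385.
Rounded: 240.

240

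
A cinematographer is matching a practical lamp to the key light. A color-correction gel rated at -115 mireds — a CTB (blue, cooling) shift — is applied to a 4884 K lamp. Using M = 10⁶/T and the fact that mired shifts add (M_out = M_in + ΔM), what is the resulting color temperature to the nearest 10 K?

11140 K

M_in = 10⁶/4884 = 204.75 mireds.
M_out = 204.75 + (-115) = 89.75 mireds.
T_out = 10⁶/89.75 = 11142.0 K → 11140 K.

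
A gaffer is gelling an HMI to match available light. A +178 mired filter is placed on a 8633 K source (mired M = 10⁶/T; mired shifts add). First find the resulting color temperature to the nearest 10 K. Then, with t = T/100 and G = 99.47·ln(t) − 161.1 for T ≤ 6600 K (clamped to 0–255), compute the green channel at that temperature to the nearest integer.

190

M_in = 10⁶/8633 = 115.83; M_out = 115.83 + (+178) = 293.83.
T_out = 10⁶/293.83 = 3403.3 K → 3400 K; t = 34.
G = 99.47·ln 34 − 161.1 = 99.47·3.5264 − 161.1 = 189.667.
Rounded: 190.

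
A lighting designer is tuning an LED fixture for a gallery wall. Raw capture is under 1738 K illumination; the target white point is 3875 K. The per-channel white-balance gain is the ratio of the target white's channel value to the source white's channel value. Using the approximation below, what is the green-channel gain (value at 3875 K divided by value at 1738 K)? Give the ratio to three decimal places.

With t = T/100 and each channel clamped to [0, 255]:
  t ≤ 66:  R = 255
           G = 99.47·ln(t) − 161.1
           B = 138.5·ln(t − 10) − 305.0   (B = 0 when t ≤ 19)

1.649

At 1738 K (t = 17.38):
  G = 99.47·ln 17.38 − 161.1 = 99.47·2.8553 − 161.1 = 122.919.
At 3875 K (t = 38.75):
  G = 99.47·ln 38.75 − 161.1 = 99.47·3.6571 − 161.1 = 202.675.
Gain = 202.675 / 122.919 = 1.6489 → 1.649.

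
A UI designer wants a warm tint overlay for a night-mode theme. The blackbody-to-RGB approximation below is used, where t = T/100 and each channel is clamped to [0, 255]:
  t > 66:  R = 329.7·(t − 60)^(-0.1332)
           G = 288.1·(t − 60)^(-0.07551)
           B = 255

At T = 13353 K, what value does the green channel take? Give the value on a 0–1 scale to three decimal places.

t = 13353/100 = 133.53; the t > 66 branch applies.
G = 288.1·(133.53 − 60)^(-0.07551) = 288.1·73.53^(-0.07551) = 288.1·0.72288 = 208.260.
On a 0–1 scale: 208.260/255 = 0.8167 → 0.817.

0.817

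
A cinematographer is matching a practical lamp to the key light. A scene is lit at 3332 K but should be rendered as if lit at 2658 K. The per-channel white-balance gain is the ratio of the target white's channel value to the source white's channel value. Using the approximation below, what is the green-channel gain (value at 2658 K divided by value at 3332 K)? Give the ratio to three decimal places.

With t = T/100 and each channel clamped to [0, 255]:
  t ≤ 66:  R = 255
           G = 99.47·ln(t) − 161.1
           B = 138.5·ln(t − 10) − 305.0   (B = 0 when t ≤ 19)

0.880

At 3332 K (t = 33.32):
  G = 99.47·ln 33.32 − 161.1 = 99.47·3.5062 − 161.1 = 187.658.
At 2658 K (t = 26.58):
  G = 99.47·ln 26.58 − 161.1 = 99.47·3.2802 − 161.1 = 165.177.
Gain = 165.177 / 187.658 = 0.8802 → 0.880.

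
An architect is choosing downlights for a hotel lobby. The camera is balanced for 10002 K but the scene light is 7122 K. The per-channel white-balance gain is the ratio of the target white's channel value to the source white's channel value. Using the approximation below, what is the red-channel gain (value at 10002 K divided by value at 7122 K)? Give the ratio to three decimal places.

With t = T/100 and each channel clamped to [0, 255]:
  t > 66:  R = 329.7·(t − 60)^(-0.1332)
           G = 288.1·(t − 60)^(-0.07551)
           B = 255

0.844

At 7122 K (t = 71.22):
  R = 329.7·(71.22 − 60)^(-0.1332) = 329.7·11.22^(-0.1332) = 329.7·0.72467 = 238.924.
At 10002 K (t = 100.02):
  R = 329.7·(100.02 − 60)^(-0.1332) = 329.7·40.02^(-0.1332) = 329.7·0.61175 = 201.695.
Gain = 201.695 / 238.924 = 0.8442 → 0.844.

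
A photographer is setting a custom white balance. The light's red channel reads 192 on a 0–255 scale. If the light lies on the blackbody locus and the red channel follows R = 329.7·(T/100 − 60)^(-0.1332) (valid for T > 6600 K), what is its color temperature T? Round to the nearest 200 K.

(t − 60)^(-0.1332) = 192/329.7 = 0.58235.
t − 60 = 0.58235^(1/-0.1332) = 0.58235^(-7.508) = 57.929, so t = 117.929.
T = 100·t = 11793 K → 11800 K to the nearest 200 K.

11800 K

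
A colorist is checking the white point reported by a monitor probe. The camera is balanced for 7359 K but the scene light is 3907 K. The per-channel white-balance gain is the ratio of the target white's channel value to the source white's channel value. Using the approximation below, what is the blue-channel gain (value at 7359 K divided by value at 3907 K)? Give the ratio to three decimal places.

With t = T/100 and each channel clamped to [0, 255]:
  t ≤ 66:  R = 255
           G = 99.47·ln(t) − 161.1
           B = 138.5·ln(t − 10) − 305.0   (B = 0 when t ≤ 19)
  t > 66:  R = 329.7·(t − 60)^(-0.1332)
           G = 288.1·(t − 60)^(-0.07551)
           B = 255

At 3907 K (t = 39.07):
  B = 138.5·ln(39.07 − 10) − 305.0 = 138.5·ln 29.07 − 305.0 = 138.5·3.3697 − 305.0 = 161.704.
At 7359 K (t = 73.59):
  B = 255 by definition for t > 66.
Gain = 255.000 / 161.704 = 1.5770 → 1.577.

1.577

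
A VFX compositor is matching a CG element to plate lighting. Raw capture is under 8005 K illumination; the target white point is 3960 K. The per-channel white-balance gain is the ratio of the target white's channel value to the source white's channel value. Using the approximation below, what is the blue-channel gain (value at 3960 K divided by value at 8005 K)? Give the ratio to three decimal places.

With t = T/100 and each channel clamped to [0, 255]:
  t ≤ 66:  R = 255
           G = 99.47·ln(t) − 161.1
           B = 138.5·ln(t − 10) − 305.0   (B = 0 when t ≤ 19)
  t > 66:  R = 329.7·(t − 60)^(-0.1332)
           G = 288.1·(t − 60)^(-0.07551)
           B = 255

0.644

At 8005 K (t = 80.05):
  B = 255 by definition for t > 66.
At 3960 K (t = 39.6):
  B = 138.5·ln(39.6 − 10) − 305.0 = 138.5·ln 29.6 − 305.0 = 138.5·3.3878 − 305.0 = 164.207.
Gain = 164.207 / 255.000 = 0.6439 → 0.644.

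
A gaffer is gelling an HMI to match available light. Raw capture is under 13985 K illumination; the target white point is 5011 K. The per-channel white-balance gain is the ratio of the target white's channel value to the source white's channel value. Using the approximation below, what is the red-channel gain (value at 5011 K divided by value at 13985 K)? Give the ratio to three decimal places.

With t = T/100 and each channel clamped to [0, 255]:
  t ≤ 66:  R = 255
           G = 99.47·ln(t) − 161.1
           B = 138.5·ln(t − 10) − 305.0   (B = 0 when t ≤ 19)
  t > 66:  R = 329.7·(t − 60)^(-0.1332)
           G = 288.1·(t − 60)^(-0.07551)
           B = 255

1.386

At 13985 K (t = 139.85):
  R = 329.7·(139.85 − 60)^(-0.1332) = 329.7·79.85^(-0.1332) = 329.7·0.55798 = 183.965.
At 5011 K (t = 50.11):
  R = 255 by definition for t ≤ 66.
Gain = 255.000 / 183.965 = 1.3861 → 1.386.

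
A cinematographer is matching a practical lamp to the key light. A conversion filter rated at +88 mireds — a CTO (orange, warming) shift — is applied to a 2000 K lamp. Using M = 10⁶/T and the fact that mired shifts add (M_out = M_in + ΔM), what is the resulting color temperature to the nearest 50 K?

M_in = 10⁶/2000 = 500.00 mireds.
M_out = 500.00 + (+88) = 588.00 mireds.
T_out = 10⁶/588.00 = 1700.7 K → 1700 K.

1700 K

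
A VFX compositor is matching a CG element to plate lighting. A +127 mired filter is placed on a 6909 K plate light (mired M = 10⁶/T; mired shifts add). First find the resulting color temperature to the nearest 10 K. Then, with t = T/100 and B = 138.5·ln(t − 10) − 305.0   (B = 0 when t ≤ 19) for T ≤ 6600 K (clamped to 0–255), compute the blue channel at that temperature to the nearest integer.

150

M_in = 10⁶/6909 = 144.74; M_out = 144.74 + (+127) = 271.74.
T_out = 10⁶/271.74 = 3680.0 K → 3680 K; t = 36.8.
B = 138.5·ln(36.8 − 10) − 305.0 = 138.5·ln 26.8 − 305.0 = 138.5·3.2884 − 305.0 = 150.444.
Rounded: 150.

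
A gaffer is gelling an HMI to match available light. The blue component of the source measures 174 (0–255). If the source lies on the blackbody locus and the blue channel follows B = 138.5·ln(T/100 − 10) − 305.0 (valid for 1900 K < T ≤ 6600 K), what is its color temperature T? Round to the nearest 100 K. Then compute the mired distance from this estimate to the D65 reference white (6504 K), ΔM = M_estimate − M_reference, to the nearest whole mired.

+84 mireds

ln(t − 10) = (174 + 305.0) / 138.5 = 3.4585.
t − 10 = e^3.4585 = 31.769, so t = 41.769.
T = 100·t = 4177 K → 4200 K to the nearest 100 K.
M_estimate = 10⁶/4200 = 238.10; M_reference = 10⁶/6504 = 153.75.
ΔM = 238.10 − 153.75 = 84.34 → +84 mireds.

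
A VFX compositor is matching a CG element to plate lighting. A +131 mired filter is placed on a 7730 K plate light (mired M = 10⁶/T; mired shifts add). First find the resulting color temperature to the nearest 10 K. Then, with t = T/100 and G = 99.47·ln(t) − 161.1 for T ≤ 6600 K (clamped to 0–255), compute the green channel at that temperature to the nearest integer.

M_in = 10⁶/7730 = 129.37; M_out = 129.37 + (+131) = 260.37.
T_out = 10⁶/260.37 = 3840.7 K → 3840 K; t = 38.4.
G = 99.47·ln 38.4 − 161.1 = 99.47·3.6481 − 161.1 = 201.772.
Rounded: 202.

202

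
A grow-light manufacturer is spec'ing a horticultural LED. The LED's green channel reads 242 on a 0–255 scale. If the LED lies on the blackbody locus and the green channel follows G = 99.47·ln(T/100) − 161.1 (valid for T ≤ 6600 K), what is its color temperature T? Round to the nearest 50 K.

ln t = (242 + 161.1) / 99.47 = 4.0525.
t = e^4.0525 = 57.540.
T = 100·t = 5754 K → 5750 K to the nearest 50 K.

5750 K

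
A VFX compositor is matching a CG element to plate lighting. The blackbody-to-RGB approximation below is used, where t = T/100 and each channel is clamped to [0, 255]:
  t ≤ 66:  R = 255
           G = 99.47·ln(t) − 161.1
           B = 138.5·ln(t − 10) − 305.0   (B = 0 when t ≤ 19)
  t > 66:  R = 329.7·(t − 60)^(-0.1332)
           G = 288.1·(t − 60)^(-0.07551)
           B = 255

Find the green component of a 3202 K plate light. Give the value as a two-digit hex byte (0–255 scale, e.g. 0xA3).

t = 3202/100 = 32.02; the t ≤ 66 branch applies.
G = 99.47·ln 32.02 − 161.1 = 99.47·3.4664 − 161.1 = 183.699.
Rounded: 184; in hex, 0xB8.

0xB8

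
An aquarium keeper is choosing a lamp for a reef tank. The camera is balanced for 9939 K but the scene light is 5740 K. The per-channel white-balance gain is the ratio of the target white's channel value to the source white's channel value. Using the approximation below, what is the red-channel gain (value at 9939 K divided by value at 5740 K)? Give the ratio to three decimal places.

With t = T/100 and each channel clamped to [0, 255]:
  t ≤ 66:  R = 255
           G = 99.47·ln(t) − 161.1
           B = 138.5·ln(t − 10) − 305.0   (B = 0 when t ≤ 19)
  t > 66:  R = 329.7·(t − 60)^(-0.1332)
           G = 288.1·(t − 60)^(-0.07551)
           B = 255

0.793

At 5740 K (t = 57.4):
  R = 255 by definition for t ≤ 66.
At 9939 K (t = 99.39):
  R = 329.7·(99.39 − 60)^(-0.1332) = 329.7·39.39^(-0.1332) = 329.7·0.61305 = 202.122.
Gain = 202.122 / 255.000 = 0.7926 → 0.793.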